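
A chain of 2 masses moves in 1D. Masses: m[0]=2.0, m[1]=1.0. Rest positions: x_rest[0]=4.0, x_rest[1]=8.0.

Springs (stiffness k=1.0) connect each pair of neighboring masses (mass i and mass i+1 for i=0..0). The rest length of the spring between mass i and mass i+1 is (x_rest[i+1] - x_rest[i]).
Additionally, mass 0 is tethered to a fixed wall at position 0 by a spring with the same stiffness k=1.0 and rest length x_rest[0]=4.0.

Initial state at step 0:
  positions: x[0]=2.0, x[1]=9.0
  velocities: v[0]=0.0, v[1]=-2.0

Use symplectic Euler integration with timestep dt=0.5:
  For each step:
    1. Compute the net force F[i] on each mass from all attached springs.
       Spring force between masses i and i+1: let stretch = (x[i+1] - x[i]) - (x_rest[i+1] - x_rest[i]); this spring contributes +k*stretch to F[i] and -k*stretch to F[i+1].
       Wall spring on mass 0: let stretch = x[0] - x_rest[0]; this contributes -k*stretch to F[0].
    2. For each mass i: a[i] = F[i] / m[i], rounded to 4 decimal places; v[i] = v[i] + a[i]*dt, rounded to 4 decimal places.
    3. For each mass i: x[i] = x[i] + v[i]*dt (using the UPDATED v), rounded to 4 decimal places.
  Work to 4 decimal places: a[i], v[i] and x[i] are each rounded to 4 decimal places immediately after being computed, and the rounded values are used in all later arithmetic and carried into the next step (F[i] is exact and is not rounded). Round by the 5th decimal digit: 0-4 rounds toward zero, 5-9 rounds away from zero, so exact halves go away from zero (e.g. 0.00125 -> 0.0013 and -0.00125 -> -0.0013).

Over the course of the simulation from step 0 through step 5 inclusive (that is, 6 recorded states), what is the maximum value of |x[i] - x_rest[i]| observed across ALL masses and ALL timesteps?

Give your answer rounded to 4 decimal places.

Step 0: x=[2.0000 9.0000] v=[0.0000 -2.0000]
Step 1: x=[2.6250 7.2500] v=[1.2500 -3.5000]
Step 2: x=[3.5000 5.3438] v=[1.7500 -3.8125]
Step 3: x=[4.1680 3.9766] v=[1.3360 -2.7344]
Step 4: x=[4.2911 3.6573] v=[0.2462 -0.6387]
Step 5: x=[3.7986 4.4964] v=[-0.9851 1.6782]
Max displacement = 4.3427

Answer: 4.3427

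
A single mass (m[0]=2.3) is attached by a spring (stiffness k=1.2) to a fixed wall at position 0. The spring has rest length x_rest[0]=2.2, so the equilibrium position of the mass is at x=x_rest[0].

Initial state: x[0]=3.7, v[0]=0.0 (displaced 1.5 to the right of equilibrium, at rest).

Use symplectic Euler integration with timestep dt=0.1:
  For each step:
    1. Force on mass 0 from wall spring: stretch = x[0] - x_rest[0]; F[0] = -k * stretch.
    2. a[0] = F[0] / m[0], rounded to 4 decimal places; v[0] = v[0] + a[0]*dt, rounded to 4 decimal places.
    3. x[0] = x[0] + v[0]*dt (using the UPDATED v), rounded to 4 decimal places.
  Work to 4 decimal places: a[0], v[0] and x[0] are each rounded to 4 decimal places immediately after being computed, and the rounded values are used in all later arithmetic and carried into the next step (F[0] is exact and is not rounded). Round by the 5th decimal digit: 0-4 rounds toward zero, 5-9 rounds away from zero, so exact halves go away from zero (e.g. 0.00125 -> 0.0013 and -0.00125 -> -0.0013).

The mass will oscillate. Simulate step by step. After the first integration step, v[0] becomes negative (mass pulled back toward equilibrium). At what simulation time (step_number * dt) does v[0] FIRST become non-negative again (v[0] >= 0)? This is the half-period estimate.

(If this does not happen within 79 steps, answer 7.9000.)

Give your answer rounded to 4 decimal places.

Answer: 4.4000

Derivation:
Step 0: x=[3.7000] v=[0.0000]
Step 1: x=[3.6922] v=[-0.0783]
Step 2: x=[3.6766] v=[-0.1562]
Step 3: x=[3.6533] v=[-0.2332]
Step 4: x=[3.6224] v=[-0.3090]
Step 5: x=[3.5841] v=[-0.3832]
Step 6: x=[3.5386] v=[-0.4554]
Step 7: x=[3.4861] v=[-0.5252]
Step 8: x=[3.4269] v=[-0.5923]
Step 9: x=[3.3613] v=[-0.6563]
Step 10: x=[3.2896] v=[-0.7169]
Step 11: x=[3.2122] v=[-0.7738]
Step 12: x=[3.1295] v=[-0.8266]
Step 13: x=[3.0420] v=[-0.8751]
Step 14: x=[2.9501] v=[-0.9190]
Step 15: x=[2.8543] v=[-0.9581]
Step 16: x=[2.7551] v=[-0.9922]
Step 17: x=[2.6530] v=[-1.0212]
Step 18: x=[2.5485] v=[-1.0448]
Step 19: x=[2.4422] v=[-1.0630]
Step 20: x=[2.3346] v=[-1.0756]
Step 21: x=[2.2263] v=[-1.0826]
Step 22: x=[2.1179] v=[-1.0840]
Step 23: x=[2.0099] v=[-1.0797]
Step 24: x=[1.9029] v=[-1.0698]
Step 25: x=[1.7975] v=[-1.0543]
Step 26: x=[1.6942] v=[-1.0333]
Step 27: x=[1.5935] v=[-1.0069]
Step 28: x=[1.4960] v=[-0.9753]
Step 29: x=[1.4021] v=[-0.9386]
Step 30: x=[1.3124] v=[-0.8970]
Step 31: x=[1.2273] v=[-0.8507]
Step 32: x=[1.1473] v=[-0.8000]
Step 33: x=[1.0728] v=[-0.7451]
Step 34: x=[1.0042] v=[-0.6863]
Step 35: x=[0.9418] v=[-0.6239]
Step 36: x=[0.8860] v=[-0.5583]
Step 37: x=[0.8370] v=[-0.4897]
Step 38: x=[0.7951] v=[-0.4186]
Step 39: x=[0.7606] v=[-0.3453]
Step 40: x=[0.7336] v=[-0.2702]
Step 41: x=[0.7142] v=[-0.1937]
Step 42: x=[0.7026] v=[-0.1162]
Step 43: x=[0.6988] v=[-0.0381]
Step 44: x=[0.7028] v=[0.0402]
First v>=0 after going negative at step 44, time=4.4000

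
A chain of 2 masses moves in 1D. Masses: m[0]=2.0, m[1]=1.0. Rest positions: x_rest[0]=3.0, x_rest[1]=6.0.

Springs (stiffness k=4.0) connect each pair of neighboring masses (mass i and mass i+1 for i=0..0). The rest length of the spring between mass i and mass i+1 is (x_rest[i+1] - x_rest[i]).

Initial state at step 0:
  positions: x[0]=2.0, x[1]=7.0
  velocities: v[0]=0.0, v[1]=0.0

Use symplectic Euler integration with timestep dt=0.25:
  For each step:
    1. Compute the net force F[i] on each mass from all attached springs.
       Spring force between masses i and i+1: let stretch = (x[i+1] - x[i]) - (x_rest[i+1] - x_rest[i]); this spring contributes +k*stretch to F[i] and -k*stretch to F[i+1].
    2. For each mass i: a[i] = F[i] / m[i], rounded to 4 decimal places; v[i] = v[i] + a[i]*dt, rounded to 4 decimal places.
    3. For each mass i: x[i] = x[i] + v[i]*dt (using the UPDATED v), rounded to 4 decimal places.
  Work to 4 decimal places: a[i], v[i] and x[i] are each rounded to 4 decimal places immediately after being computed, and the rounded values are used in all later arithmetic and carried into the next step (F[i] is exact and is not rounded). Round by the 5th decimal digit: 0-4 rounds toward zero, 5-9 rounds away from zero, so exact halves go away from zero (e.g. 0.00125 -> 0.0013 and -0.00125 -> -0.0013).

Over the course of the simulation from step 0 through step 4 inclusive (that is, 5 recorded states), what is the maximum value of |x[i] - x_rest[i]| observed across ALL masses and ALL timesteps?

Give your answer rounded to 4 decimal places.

Answer: 1.6533

Derivation:
Step 0: x=[2.0000 7.0000] v=[0.0000 0.0000]
Step 1: x=[2.2500 6.5000] v=[1.0000 -2.0000]
Step 2: x=[2.6563 5.6875] v=[1.6250 -3.2500]
Step 3: x=[3.0665 4.8672] v=[1.6406 -3.2812]
Step 4: x=[3.3268 4.3467] v=[1.0410 -2.0819]
Max displacement = 1.6533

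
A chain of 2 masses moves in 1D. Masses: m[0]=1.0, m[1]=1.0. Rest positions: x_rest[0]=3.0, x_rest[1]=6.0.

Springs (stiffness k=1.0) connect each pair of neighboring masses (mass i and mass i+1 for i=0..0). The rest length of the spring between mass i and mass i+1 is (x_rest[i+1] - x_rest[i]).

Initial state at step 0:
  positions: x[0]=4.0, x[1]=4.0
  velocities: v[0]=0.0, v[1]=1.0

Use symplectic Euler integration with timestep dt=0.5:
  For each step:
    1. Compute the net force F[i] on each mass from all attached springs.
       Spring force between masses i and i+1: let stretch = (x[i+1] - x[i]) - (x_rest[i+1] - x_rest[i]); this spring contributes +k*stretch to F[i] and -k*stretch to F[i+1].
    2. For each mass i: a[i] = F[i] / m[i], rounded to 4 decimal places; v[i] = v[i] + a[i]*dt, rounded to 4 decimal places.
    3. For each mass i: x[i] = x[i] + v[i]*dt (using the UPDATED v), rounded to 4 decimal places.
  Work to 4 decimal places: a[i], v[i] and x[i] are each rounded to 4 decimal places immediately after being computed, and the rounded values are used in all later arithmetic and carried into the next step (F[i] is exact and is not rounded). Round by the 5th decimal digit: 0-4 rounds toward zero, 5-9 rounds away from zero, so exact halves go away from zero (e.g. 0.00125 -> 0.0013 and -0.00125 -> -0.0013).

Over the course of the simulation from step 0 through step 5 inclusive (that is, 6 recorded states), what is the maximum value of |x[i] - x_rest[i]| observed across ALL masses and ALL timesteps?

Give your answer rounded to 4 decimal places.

Answer: 2.1875

Derivation:
Step 0: x=[4.0000 4.0000] v=[0.0000 1.0000]
Step 1: x=[3.2500 5.2500] v=[-1.5000 2.5000]
Step 2: x=[2.2500 6.7500] v=[-2.0000 3.0000]
Step 3: x=[1.6250 7.8750] v=[-1.2500 2.2500]
Step 4: x=[1.8125 8.1875] v=[0.3750 0.6250]
Step 5: x=[2.8438 7.6563] v=[2.0625 -1.0625]
Max displacement = 2.1875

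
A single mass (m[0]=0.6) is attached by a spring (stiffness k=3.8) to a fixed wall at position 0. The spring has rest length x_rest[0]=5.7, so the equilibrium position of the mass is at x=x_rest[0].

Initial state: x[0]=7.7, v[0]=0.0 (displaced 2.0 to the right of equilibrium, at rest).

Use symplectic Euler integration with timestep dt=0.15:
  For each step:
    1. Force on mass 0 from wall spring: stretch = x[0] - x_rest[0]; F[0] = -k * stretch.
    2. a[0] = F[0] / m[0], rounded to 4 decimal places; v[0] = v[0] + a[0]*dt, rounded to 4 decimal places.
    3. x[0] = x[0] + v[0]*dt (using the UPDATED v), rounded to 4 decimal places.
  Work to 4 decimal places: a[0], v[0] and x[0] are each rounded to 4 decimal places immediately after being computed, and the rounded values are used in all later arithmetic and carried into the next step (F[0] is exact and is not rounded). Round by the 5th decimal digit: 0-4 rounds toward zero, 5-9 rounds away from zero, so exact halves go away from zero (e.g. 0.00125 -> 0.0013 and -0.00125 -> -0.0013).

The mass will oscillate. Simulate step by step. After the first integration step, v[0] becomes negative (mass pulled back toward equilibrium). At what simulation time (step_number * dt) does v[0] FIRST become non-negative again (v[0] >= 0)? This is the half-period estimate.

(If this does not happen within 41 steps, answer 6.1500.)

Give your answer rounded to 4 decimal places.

Step 0: x=[7.7000] v=[0.0000]
Step 1: x=[7.4150] v=[-1.9000]
Step 2: x=[6.8856] v=[-3.5293]
Step 3: x=[6.1873] v=[-4.6556]
Step 4: x=[5.4195] v=[-5.1185]
Step 5: x=[4.6917] v=[-4.8520]
Step 6: x=[4.1076] v=[-3.8941]
Step 7: x=[3.7504] v=[-2.3813]
Step 8: x=[3.6710] v=[-0.5292]
Step 9: x=[3.8807] v=[1.3983]
First v>=0 after going negative at step 9, time=1.3500

Answer: 1.3500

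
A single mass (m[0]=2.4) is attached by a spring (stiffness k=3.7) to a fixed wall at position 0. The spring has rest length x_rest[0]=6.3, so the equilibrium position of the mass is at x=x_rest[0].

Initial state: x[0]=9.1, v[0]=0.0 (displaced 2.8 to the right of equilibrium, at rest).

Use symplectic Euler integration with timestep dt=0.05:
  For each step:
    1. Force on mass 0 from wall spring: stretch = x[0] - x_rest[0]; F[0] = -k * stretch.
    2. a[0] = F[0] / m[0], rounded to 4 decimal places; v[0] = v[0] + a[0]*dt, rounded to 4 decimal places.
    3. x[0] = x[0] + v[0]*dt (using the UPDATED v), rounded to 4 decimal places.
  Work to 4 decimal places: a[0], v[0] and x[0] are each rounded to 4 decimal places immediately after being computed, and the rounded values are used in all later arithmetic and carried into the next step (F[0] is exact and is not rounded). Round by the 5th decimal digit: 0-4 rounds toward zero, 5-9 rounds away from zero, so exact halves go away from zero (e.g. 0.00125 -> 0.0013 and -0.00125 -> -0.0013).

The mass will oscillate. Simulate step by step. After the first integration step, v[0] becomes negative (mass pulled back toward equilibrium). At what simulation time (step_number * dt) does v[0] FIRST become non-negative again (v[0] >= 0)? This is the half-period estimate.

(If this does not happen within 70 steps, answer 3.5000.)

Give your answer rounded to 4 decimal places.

Step 0: x=[9.1000] v=[0.0000]
Step 1: x=[9.0892] v=[-0.2158]
Step 2: x=[9.0677] v=[-0.4308]
Step 3: x=[9.0355] v=[-0.6441]
Step 4: x=[8.9928] v=[-0.8550]
Step 5: x=[8.9397] v=[-1.0626]
Step 6: x=[8.8764] v=[-1.2661]
Step 7: x=[8.8032] v=[-1.4647]
Step 8: x=[8.7203] v=[-1.6577]
Step 9: x=[8.6281] v=[-1.8443]
Step 10: x=[8.5269] v=[-2.0238]
Step 11: x=[8.4171] v=[-2.1955]
Step 12: x=[8.2992] v=[-2.3587]
Step 13: x=[8.1736] v=[-2.5128]
Step 14: x=[8.0407] v=[-2.6572]
Step 15: x=[7.9011] v=[-2.7914]
Step 16: x=[7.7554] v=[-2.9148]
Step 17: x=[7.6041] v=[-3.0270]
Step 18: x=[7.4477] v=[-3.1275]
Step 19: x=[7.2869] v=[-3.2160]
Step 20: x=[7.1223] v=[-3.2921]
Step 21: x=[6.9545] v=[-3.3555]
Step 22: x=[6.7842] v=[-3.4060]
Step 23: x=[6.6120] v=[-3.4433]
Step 24: x=[6.4386] v=[-3.4674]
Step 25: x=[6.2647] v=[-3.4781]
Step 26: x=[6.0909] v=[-3.4754]
Step 27: x=[5.9179] v=[-3.4593]
Step 28: x=[5.7464] v=[-3.4298]
Step 29: x=[5.5770] v=[-3.3871]
Step 30: x=[5.4104] v=[-3.3314]
Step 31: x=[5.2473] v=[-3.2628]
Step 32: x=[5.0882] v=[-3.1817]
Step 33: x=[4.9338] v=[-3.0883]
Step 34: x=[4.7847] v=[-2.9830]
Step 35: x=[4.6414] v=[-2.8662]
Step 36: x=[4.5045] v=[-2.7384]
Step 37: x=[4.3745] v=[-2.6000]
Step 38: x=[4.2519] v=[-2.4516]
Step 39: x=[4.1372] v=[-2.2937]
Step 40: x=[4.0309] v=[-2.1270]
Step 41: x=[3.9333] v=[-1.9521]
Step 42: x=[3.8448] v=[-1.7697]
Step 43: x=[3.7658] v=[-1.5804]
Step 44: x=[3.6965] v=[-1.3851]
Step 45: x=[3.6373] v=[-1.1844]
Step 46: x=[3.5883] v=[-0.9792]
Step 47: x=[3.5498] v=[-0.7702]
Step 48: x=[3.5219] v=[-0.5582]
Step 49: x=[3.5047] v=[-0.3441]
Step 50: x=[3.4983] v=[-0.1286]
Step 51: x=[3.5027] v=[0.0874]
First v>=0 after going negative at step 51, time=2.5500

Answer: 2.5500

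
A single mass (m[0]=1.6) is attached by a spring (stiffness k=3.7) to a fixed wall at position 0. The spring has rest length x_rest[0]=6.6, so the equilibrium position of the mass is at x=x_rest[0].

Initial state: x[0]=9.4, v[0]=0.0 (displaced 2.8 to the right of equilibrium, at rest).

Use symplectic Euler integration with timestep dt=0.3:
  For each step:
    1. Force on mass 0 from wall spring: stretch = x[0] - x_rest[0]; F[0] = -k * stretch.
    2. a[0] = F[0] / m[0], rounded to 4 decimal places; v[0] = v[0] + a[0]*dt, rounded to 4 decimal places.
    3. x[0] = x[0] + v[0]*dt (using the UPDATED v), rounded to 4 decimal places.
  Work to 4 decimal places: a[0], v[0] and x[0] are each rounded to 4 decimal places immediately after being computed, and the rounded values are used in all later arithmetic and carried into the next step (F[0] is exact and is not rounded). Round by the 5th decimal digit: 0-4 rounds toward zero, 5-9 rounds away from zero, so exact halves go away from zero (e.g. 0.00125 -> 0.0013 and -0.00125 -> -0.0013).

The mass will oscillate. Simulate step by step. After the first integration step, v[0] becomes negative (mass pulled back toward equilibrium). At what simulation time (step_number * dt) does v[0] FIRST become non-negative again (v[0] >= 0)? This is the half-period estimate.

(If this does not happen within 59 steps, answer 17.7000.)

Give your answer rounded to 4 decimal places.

Step 0: x=[9.4000] v=[0.0000]
Step 1: x=[8.8173] v=[-1.9425]
Step 2: x=[7.7731] v=[-3.4808]
Step 3: x=[6.4847] v=[-4.2946]
Step 4: x=[5.2203] v=[-4.2146]
Step 5: x=[4.2431] v=[-3.2574]
Step 6: x=[3.7564] v=[-1.6223]
Step 7: x=[3.8615] v=[0.3504]
First v>=0 after going negative at step 7, time=2.1000

Answer: 2.1000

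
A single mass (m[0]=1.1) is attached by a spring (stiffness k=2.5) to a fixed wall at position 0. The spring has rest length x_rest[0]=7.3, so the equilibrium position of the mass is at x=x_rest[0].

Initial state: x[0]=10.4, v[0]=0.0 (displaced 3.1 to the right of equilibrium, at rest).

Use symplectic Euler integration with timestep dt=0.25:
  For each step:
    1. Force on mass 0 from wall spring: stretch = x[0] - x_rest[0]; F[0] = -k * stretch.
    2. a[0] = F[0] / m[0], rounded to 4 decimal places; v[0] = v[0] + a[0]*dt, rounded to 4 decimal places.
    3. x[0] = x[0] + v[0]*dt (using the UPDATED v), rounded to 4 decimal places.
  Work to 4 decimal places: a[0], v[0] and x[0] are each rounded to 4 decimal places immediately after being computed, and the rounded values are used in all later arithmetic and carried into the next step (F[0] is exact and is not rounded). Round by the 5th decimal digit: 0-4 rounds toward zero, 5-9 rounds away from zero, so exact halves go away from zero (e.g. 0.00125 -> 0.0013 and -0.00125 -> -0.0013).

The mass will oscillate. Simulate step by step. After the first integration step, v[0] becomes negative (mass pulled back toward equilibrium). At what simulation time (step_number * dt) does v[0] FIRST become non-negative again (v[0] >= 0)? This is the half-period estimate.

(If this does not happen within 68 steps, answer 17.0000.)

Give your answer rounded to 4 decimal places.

Step 0: x=[10.4000] v=[0.0000]
Step 1: x=[9.9597] v=[-1.7614]
Step 2: x=[9.1416] v=[-3.2726]
Step 3: x=[8.0619] v=[-4.3190]
Step 4: x=[6.8739] v=[-4.7519]
Step 5: x=[5.7465] v=[-4.5098]
Step 6: x=[4.8397] v=[-3.6271]
Step 7: x=[4.2824] v=[-2.2292]
Step 8: x=[4.1537] v=[-0.5147]
Step 9: x=[4.4720] v=[1.2730]
First v>=0 after going negative at step 9, time=2.2500

Answer: 2.2500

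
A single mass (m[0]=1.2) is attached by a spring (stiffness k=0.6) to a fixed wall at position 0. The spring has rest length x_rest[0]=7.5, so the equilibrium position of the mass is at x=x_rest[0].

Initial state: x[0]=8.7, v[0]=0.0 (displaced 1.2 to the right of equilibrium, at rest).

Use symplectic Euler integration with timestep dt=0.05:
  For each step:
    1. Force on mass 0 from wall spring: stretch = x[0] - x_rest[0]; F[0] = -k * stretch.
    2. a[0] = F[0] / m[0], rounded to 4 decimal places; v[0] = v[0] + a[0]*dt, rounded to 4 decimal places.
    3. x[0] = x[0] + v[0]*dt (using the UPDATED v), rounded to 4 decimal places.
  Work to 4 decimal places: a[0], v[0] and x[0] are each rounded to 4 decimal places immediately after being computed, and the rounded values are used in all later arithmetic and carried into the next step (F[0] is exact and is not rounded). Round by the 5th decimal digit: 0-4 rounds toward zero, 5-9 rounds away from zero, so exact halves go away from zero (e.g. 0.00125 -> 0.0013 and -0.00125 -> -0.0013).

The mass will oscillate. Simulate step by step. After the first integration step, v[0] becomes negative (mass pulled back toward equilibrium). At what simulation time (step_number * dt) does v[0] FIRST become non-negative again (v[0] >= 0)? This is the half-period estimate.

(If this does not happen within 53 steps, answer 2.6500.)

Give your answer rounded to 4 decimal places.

Answer: 2.6500

Derivation:
Step 0: x=[8.7000] v=[0.0000]
Step 1: x=[8.6985] v=[-0.0300]
Step 2: x=[8.6955] v=[-0.0600]
Step 3: x=[8.6910] v=[-0.0899]
Step 4: x=[8.6850] v=[-0.1197]
Step 5: x=[8.6775] v=[-0.1493]
Step 6: x=[8.6686] v=[-0.1787]
Step 7: x=[8.6582] v=[-0.2079]
Step 8: x=[8.6464] v=[-0.2369]
Step 9: x=[8.6331] v=[-0.2656]
Step 10: x=[8.6184] v=[-0.2939]
Step 11: x=[8.6023] v=[-0.3219]
Step 12: x=[8.5848] v=[-0.3495]
Step 13: x=[8.5660] v=[-0.3766]
Step 14: x=[8.5458] v=[-0.4033]
Step 15: x=[8.5243] v=[-0.4294]
Step 16: x=[8.5016] v=[-0.4550]
Step 17: x=[8.4776] v=[-0.4800]
Step 18: x=[8.4524] v=[-0.5044]
Step 19: x=[8.4260] v=[-0.5282]
Step 20: x=[8.3984] v=[-0.5514]
Step 21: x=[8.3697] v=[-0.5739]
Step 22: x=[8.3399] v=[-0.5956]
Step 23: x=[8.3091] v=[-0.6166]
Step 24: x=[8.2773] v=[-0.6368]
Step 25: x=[8.2445] v=[-0.6562]
Step 26: x=[8.2108] v=[-0.6748]
Step 27: x=[8.1762] v=[-0.6926]
Step 28: x=[8.1407] v=[-0.7095]
Step 29: x=[8.1044] v=[-0.7255]
Step 30: x=[8.0674] v=[-0.7406]
Step 31: x=[8.0297] v=[-0.7548]
Step 32: x=[7.9913] v=[-0.7680]
Step 33: x=[7.9523] v=[-0.7803]
Step 34: x=[7.9127] v=[-0.7916]
Step 35: x=[7.8726] v=[-0.8019]
Step 36: x=[7.8320] v=[-0.8112]
Step 37: x=[7.7910] v=[-0.8195]
Step 38: x=[7.7497] v=[-0.8268]
Step 39: x=[7.7081] v=[-0.8330]
Step 40: x=[7.6662] v=[-0.8382]
Step 41: x=[7.6241] v=[-0.8424]
Step 42: x=[7.5818] v=[-0.8455]
Step 43: x=[7.5394] v=[-0.8475]
Step 44: x=[7.4970] v=[-0.8485]
Step 45: x=[7.4546] v=[-0.8484]
Step 46: x=[7.4122] v=[-0.8473]
Step 47: x=[7.3699] v=[-0.8451]
Step 48: x=[7.3278] v=[-0.8418]
Step 49: x=[7.2859] v=[-0.8375]
Step 50: x=[7.2443] v=[-0.8321]
Step 51: x=[7.2030] v=[-0.8257]
Step 52: x=[7.1621] v=[-0.8183]
Step 53: x=[7.1216] v=[-0.8099]
v[0] did not become non-negative within 53 steps; using fallback time=2.6500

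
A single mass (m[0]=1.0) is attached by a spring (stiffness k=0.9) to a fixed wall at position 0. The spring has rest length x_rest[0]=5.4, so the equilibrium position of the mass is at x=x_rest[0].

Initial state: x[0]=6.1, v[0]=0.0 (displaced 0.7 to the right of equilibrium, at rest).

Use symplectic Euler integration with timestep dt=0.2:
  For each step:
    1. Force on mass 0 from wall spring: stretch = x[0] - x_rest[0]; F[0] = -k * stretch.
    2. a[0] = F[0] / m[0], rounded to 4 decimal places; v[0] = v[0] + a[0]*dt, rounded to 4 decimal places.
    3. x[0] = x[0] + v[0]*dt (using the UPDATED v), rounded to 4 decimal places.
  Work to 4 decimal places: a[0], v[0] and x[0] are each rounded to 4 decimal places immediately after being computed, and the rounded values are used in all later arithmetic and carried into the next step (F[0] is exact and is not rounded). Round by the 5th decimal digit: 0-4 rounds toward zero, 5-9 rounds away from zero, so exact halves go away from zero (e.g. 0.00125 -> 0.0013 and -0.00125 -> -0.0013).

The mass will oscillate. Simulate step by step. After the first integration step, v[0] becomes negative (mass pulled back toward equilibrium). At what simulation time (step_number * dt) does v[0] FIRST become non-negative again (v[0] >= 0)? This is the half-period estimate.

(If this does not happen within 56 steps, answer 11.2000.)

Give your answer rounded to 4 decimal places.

Step 0: x=[6.1000] v=[0.0000]
Step 1: x=[6.0748] v=[-0.1260]
Step 2: x=[6.0253] v=[-0.2475]
Step 3: x=[5.9533] v=[-0.3601]
Step 4: x=[5.8614] v=[-0.4597]
Step 5: x=[5.7528] v=[-0.5428]
Step 6: x=[5.6315] v=[-0.6063]
Step 7: x=[5.5019] v=[-0.6480]
Step 8: x=[5.3686] v=[-0.6663]
Step 9: x=[5.2365] v=[-0.6606]
Step 10: x=[5.1103] v=[-0.6312]
Step 11: x=[4.9945] v=[-0.5791]
Step 12: x=[4.8933] v=[-0.5061]
Step 13: x=[4.8103] v=[-0.4149]
Step 14: x=[4.7485] v=[-0.3088]
Step 15: x=[4.7102] v=[-0.1915]
Step 16: x=[4.6967] v=[-0.0673]
Step 17: x=[4.7086] v=[0.0593]
First v>=0 after going negative at step 17, time=3.4000

Answer: 3.4000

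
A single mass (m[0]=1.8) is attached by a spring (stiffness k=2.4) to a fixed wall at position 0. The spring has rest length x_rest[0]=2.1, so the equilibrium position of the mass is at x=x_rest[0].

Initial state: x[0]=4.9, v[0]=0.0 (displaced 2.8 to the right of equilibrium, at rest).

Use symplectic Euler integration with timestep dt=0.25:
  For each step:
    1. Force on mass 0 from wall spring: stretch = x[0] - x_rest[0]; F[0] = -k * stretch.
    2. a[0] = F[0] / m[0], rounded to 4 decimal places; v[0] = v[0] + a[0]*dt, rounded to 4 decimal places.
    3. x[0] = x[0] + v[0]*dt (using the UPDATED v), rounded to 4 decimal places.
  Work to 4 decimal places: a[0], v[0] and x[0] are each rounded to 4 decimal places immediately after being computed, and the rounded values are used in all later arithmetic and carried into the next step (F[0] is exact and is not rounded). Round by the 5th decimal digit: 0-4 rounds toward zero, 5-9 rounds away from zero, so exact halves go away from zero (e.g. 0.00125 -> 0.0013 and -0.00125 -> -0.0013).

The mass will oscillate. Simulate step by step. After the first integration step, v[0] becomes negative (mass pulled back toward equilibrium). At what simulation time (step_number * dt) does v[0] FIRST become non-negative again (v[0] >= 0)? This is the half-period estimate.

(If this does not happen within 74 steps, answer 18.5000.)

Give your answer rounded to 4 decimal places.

Step 0: x=[4.9000] v=[0.0000]
Step 1: x=[4.6667] v=[-0.9333]
Step 2: x=[4.2195] v=[-1.7889]
Step 3: x=[3.5957] v=[-2.4954]
Step 4: x=[2.8472] v=[-2.9940]
Step 5: x=[2.0364] v=[-3.2431]
Step 6: x=[1.2309] v=[-3.2219]
Step 7: x=[0.4979] v=[-2.9322]
Step 8: x=[-0.1017] v=[-2.3982]
Step 9: x=[-0.5178] v=[-1.6643]
Step 10: x=[-0.7157] v=[-0.7917]
Step 11: x=[-0.6790] v=[0.1469]
First v>=0 after going negative at step 11, time=2.7500

Answer: 2.7500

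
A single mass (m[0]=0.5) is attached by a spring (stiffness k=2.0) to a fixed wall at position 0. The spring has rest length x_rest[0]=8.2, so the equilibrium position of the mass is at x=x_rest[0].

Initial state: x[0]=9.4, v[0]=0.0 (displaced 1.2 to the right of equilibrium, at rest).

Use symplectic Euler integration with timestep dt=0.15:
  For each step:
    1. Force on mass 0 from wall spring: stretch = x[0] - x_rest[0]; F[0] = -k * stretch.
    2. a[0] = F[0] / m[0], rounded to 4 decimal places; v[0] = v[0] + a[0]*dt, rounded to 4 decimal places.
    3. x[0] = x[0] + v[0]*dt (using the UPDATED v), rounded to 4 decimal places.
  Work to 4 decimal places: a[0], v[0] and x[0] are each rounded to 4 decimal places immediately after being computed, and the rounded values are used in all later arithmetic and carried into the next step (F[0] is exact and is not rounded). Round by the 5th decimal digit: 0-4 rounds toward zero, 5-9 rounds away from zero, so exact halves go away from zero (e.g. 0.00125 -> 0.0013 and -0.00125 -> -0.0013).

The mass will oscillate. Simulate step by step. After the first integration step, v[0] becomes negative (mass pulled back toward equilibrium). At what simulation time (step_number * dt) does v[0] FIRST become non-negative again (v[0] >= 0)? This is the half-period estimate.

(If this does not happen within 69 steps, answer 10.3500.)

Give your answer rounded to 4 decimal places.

Step 0: x=[9.4000] v=[0.0000]
Step 1: x=[9.2920] v=[-0.7200]
Step 2: x=[9.0857] v=[-1.3752]
Step 3: x=[8.7997] v=[-1.9066]
Step 4: x=[8.4597] v=[-2.2664]
Step 5: x=[8.0964] v=[-2.4222]
Step 6: x=[7.7424] v=[-2.3600]
Step 7: x=[7.4296] v=[-2.0854]
Step 8: x=[7.1861] v=[-1.6232]
Step 9: x=[7.0339] v=[-1.0149]
Step 10: x=[6.9866] v=[-0.3152]
Step 11: x=[7.0485] v=[0.4128]
First v>=0 after going negative at step 11, time=1.6500

Answer: 1.6500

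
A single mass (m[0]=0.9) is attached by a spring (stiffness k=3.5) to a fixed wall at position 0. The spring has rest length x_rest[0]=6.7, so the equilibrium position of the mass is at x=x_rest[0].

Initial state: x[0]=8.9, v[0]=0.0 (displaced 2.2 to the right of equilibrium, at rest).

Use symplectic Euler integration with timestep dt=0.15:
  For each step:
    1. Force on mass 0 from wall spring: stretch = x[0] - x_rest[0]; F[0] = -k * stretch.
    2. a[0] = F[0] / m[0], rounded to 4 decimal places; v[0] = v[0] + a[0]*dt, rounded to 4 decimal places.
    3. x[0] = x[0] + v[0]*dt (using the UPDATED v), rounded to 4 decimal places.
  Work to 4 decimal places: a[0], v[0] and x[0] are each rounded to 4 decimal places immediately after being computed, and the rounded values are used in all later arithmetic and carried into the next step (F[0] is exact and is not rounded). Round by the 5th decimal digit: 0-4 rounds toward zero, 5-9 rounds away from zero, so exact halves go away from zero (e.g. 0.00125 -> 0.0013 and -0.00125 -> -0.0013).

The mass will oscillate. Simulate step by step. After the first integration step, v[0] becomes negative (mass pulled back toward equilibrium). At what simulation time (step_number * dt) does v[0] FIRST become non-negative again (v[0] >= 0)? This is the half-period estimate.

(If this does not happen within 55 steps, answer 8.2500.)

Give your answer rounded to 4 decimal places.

Step 0: x=[8.9000] v=[0.0000]
Step 1: x=[8.7075] v=[-1.2833]
Step 2: x=[8.3394] v=[-2.4543]
Step 3: x=[7.8278] v=[-3.4106]
Step 4: x=[7.2175] v=[-4.0685]
Step 5: x=[6.5619] v=[-4.3704]
Step 6: x=[5.9184] v=[-4.2898]
Step 7: x=[5.3433] v=[-3.8339]
Step 8: x=[4.8869] v=[-3.0425]
Step 9: x=[4.5892] v=[-1.9849]
Step 10: x=[4.4762] v=[-0.7536]
Step 11: x=[4.5577] v=[0.5436]
First v>=0 after going negative at step 11, time=1.6500

Answer: 1.6500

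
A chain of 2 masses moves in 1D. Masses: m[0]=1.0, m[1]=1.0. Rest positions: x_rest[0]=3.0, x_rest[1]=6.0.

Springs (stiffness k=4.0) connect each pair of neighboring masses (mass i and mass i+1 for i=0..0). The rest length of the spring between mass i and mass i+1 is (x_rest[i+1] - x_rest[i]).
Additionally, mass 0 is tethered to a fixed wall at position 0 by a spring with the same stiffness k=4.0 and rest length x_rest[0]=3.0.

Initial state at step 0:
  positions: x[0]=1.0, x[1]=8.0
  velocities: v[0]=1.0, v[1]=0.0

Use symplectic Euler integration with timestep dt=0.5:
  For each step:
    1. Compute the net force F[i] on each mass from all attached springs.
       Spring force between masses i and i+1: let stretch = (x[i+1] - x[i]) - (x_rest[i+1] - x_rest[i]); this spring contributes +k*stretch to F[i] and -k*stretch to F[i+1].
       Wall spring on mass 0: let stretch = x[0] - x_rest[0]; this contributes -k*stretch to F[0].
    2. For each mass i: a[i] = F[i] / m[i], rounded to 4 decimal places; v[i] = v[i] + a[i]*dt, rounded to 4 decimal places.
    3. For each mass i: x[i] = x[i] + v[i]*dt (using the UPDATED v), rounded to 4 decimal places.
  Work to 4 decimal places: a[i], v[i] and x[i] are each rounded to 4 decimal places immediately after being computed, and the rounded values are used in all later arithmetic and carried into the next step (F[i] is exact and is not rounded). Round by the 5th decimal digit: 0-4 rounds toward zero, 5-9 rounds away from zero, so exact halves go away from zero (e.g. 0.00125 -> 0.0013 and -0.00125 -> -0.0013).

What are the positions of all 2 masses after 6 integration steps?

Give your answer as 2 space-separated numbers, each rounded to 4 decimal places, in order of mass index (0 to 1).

Step 0: x=[1.0000 8.0000] v=[1.0000 0.0000]
Step 1: x=[7.5000 4.0000] v=[13.0000 -8.0000]
Step 2: x=[3.0000 6.5000] v=[-9.0000 5.0000]
Step 3: x=[-1.0000 8.5000] v=[-8.0000 4.0000]
Step 4: x=[5.5000 4.0000] v=[13.0000 -9.0000]
Step 5: x=[5.0000 4.0000] v=[-1.0000 0.0000]
Step 6: x=[-1.5000 8.0000] v=[-13.0000 8.0000]

Answer: -1.5000 8.0000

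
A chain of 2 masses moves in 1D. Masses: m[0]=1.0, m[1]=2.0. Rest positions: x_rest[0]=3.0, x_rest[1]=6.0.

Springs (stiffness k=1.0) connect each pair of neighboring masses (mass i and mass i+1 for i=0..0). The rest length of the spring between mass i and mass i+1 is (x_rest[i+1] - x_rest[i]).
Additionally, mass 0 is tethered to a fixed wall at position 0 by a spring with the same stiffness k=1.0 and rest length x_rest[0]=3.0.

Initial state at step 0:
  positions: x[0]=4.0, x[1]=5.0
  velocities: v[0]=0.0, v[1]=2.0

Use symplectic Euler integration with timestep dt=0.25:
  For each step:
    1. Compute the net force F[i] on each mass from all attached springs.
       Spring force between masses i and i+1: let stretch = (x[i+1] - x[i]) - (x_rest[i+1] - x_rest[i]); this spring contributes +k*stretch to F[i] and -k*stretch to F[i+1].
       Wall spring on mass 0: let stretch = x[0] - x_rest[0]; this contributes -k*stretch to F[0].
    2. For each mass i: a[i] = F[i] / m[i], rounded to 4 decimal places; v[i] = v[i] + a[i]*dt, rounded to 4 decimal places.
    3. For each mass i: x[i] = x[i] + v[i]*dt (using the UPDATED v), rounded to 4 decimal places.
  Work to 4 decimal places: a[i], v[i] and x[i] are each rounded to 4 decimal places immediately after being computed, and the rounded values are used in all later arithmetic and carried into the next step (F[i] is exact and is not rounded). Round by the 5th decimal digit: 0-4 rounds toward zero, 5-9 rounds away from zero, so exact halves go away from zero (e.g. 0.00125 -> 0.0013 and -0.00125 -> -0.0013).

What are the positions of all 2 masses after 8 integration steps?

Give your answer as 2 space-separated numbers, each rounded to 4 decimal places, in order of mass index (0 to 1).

Answer: 3.0468 9.0429

Derivation:
Step 0: x=[4.0000 5.0000] v=[0.0000 2.0000]
Step 1: x=[3.8125 5.5625] v=[-0.7500 2.2500]
Step 2: x=[3.4961 6.1641] v=[-1.2656 2.4063]
Step 3: x=[3.1280 6.7761] v=[-1.4726 2.4478]
Step 4: x=[2.7924 7.3678] v=[-1.3426 2.3668]
Step 5: x=[2.5682 7.9103] v=[-0.8969 2.1699]
Step 6: x=[2.5174 8.3796] v=[-0.2034 1.8771]
Step 7: x=[2.6756 8.7594] v=[0.6328 1.5193]
Step 8: x=[3.0468 9.0429] v=[1.4849 1.1338]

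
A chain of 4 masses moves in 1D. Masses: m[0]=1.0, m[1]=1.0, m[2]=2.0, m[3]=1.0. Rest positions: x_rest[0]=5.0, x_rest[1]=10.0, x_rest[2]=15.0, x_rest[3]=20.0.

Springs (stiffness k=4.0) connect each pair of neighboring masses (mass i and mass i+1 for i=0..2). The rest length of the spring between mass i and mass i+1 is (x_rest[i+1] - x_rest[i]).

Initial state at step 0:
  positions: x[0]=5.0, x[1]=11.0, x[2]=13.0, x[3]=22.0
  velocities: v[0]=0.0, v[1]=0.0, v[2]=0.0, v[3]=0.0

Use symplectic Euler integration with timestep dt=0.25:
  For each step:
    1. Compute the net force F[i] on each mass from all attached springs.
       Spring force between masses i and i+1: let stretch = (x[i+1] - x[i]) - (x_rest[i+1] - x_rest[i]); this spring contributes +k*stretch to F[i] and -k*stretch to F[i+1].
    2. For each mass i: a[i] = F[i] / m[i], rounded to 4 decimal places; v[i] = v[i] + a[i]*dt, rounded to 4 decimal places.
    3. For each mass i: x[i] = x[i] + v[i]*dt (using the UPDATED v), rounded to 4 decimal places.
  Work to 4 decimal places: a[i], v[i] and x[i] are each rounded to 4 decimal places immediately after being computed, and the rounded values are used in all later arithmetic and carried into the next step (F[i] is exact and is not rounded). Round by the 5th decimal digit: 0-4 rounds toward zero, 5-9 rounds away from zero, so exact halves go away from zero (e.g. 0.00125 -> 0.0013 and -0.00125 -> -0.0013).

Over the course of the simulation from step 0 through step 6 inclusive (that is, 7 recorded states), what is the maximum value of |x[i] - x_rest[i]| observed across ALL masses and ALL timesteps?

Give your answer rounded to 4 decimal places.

Step 0: x=[5.0000 11.0000 13.0000 22.0000] v=[0.0000 0.0000 0.0000 0.0000]
Step 1: x=[5.2500 10.0000 13.8750 21.0000] v=[1.0000 -4.0000 3.5000 -4.0000]
Step 2: x=[5.4375 8.7813 15.1563 19.4688] v=[0.7500 -4.8750 5.1250 -6.1250]
Step 3: x=[5.2110 8.3204 16.1798 18.1094] v=[-0.9062 -1.8438 4.0938 -5.4375]
Step 4: x=[4.5118 9.0470 16.4620 17.5176] v=[-2.7968 2.9062 1.1289 -2.3671]
Step 5: x=[3.6964 10.4935 15.9493 17.9119] v=[-3.2616 5.7860 -2.0508 1.5773]
Step 6: x=[3.3303 11.6047 15.0000 19.0656] v=[-1.4645 4.4447 -3.7974 4.6147]
Max displacement = 2.4824

Answer: 2.4824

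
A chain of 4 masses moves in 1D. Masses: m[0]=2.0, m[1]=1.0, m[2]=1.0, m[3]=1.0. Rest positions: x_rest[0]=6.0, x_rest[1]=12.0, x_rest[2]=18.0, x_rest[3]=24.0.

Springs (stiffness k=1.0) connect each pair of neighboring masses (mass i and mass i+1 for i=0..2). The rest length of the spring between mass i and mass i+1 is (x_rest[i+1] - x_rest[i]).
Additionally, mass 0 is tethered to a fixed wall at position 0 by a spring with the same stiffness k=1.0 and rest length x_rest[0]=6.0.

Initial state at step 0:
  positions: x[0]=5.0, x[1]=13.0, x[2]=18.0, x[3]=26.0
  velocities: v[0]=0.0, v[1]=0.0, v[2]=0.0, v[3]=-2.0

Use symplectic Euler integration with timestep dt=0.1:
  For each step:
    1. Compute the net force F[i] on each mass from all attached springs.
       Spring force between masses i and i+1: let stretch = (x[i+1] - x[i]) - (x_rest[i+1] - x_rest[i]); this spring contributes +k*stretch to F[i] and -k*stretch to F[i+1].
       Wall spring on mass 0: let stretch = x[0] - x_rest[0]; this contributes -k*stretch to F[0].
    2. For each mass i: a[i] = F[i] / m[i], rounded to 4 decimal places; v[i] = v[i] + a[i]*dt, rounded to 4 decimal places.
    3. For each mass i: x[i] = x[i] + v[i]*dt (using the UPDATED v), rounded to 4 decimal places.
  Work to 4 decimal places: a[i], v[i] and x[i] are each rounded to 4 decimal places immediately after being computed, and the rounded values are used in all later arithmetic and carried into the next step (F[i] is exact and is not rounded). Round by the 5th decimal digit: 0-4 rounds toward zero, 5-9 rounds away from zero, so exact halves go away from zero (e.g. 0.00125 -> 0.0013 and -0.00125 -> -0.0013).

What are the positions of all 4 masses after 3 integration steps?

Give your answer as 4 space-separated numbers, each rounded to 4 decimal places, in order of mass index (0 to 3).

Step 0: x=[5.0000 13.0000 18.0000 26.0000] v=[0.0000 0.0000 0.0000 -2.0000]
Step 1: x=[5.0150 12.9700 18.0300 25.7800] v=[0.1500 -0.3000 0.3000 -2.2000]
Step 2: x=[5.0447 12.9111 18.0869 25.5425] v=[0.2970 -0.5895 0.5690 -2.3750]
Step 3: x=[5.0885 12.8252 18.1666 25.2904] v=[0.4381 -0.8586 0.7970 -2.5206]

Answer: 5.0885 12.8252 18.1666 25.2904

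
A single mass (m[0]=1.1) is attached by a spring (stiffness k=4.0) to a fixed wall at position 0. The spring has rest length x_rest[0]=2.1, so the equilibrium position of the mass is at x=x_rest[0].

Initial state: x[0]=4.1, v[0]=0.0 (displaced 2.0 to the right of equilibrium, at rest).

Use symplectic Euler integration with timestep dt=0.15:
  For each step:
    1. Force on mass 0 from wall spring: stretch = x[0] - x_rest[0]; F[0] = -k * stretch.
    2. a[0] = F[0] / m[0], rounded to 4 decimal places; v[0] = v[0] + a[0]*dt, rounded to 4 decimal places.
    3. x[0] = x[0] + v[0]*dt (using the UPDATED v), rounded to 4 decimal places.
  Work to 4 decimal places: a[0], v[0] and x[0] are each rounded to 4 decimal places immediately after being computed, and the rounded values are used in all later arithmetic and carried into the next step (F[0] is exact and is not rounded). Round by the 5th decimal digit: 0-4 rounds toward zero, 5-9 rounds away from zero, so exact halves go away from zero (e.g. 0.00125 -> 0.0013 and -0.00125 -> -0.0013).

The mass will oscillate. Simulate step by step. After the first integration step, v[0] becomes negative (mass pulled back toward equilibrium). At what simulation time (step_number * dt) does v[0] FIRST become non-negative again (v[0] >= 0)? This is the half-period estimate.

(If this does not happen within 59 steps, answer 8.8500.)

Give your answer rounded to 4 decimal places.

Answer: 1.6500

Derivation:
Step 0: x=[4.1000] v=[0.0000]
Step 1: x=[3.9364] v=[-1.0909]
Step 2: x=[3.6225] v=[-2.0926]
Step 3: x=[3.1840] v=[-2.9231]
Step 4: x=[2.6568] v=[-3.5144]
Step 5: x=[2.0841] v=[-3.8181]
Step 6: x=[1.5127] v=[-3.8094]
Step 7: x=[0.9893] v=[-3.4891]
Step 8: x=[0.5568] v=[-2.8833]
Step 9: x=[0.2506] v=[-2.0416]
Step 10: x=[0.0957] v=[-1.0328]
Step 11: x=[0.1048] v=[0.0605]
First v>=0 after going negative at step 11, time=1.6500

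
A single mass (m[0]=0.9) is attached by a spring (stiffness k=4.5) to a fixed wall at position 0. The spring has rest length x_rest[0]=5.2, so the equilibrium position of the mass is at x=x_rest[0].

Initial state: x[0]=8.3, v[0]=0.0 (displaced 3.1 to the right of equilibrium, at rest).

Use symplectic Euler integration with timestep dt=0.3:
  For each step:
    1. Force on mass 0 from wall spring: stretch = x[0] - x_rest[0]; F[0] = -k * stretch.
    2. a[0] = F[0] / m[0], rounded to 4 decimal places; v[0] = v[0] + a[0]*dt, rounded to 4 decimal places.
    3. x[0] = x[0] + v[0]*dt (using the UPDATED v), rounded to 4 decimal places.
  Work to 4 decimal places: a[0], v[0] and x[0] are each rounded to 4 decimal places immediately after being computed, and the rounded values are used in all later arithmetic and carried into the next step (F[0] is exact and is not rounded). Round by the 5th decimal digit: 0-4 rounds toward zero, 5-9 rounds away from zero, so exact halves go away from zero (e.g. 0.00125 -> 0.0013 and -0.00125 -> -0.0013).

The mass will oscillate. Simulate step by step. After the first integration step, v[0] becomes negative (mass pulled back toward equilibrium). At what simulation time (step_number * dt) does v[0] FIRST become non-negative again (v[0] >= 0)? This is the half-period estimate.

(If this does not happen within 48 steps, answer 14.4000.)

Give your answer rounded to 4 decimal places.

Answer: 1.5000

Derivation:
Step 0: x=[8.3000] v=[0.0000]
Step 1: x=[6.9050] v=[-4.6500]
Step 2: x=[4.7428] v=[-7.2075]
Step 3: x=[2.7863] v=[-6.5217]
Step 4: x=[1.9159] v=[-2.9012]
Step 5: x=[2.5234] v=[2.0250]
First v>=0 after going negative at step 5, time=1.5000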